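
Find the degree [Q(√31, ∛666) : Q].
[Q(√31, ∛666) : Q] = 6

Let L = Q(√31, ∛666). Since Q(√31) ⊂ L and [Q(√31):Q] = 2, the tower law gives 2 | [L:Q]. Likewise Q(∛666) ⊂ L with [Q(∛666):Q] = 3 (because 666 is not a perfect cube), so 3 | [L:Q]. As gcd(2,3) = 1, [L:Q] is divisible by 6. Conversely L is generated over Q by √31 and ∛666, so [L:Q] ≤ 2·3 = 6. Therefore [Q(√31, ∛666) : Q] = 6.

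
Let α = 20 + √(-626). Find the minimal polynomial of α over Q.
m_α(x) = x^2 - 40x + 1026

From α - 20 = √(-626), squaring gives (α - 20)^2 = -626, i.e. α^2 - 40α + 400 = -626, so α^2 - 40α + 1026 = 0. The discriminant of x^2 - 40x + 1026 is (-40)^2 - 4·(1026) = 1600 - 4104 = -2504, and 4·(-626) is not a perfect square in Q since -626 is squarefree and ≠ 1. Hence x^2 - 40x + 1026 is irreducible over Q and is the minimal polynomial of α.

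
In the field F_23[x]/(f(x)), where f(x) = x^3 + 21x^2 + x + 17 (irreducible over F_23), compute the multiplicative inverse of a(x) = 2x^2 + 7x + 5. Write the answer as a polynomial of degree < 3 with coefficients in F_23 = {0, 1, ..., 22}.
a(x)^(-1) ≡ 13x^2 + 14x + 2 (mod f(x))

Since f is irreducible over F_23, F_23[x]/(f) is a field and a(x) ≠ 0 has an inverse. Apply the extended Euclidean algorithm to f(x) and a(x) in F_23[x]: f(x) = (12x + 3)·a(x) + (12x + 2);  a(x) = (4x + 21)·(12x + 2) + (9). The last nonzero remainder is the constant 9 = gcd(f, a) in F_23. Back-substituting through the division chain expresses 9 = s(x)·a(x) + t(x)·f(x) with s(x) ≡ 2x^2 + 11x + 18 (mod f), so (2x^2 + 11x + 18)·a(x) ≡ 9 (mod f). Multiplying by 9^(-1) ≡ 18 in F_23 gives a(x)^(-1) ≡ 18·(2x^2 + 11x + 18) ≡ 13x^2 + 14x + 2 (mod f). Check: (2x^2 + 7x + 5)·(13x^2 + 14x + 2) = 3x^4 + 4x^3 + 6x^2 + 15x + 10 ≡ 1 (mod x^3 + 21x^2 + x + 17).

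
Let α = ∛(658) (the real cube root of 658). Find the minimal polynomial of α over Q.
m_α(x) = x^3 - 658

α satisfies α^3 = 658, so x^3 - 658 annihilates α. By the rational root test, a rational root p/q (in lowest terms) of x^3 - 658 would satisfy p^3 = 658 q^3, forcing q = 1 and p^3 = 658; but 658 is not a perfect cube, contradiction. A monic cubic over Q with no rational root is irreducible (any nontrivial factorization would include a linear factor). Hence x^3 - 658 is the minimal polynomial of α, and in particular [Q(α):Q] = 3.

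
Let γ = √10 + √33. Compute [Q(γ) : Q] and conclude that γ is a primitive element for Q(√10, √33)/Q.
[Q(γ) : Q] = 4 (equivalently, Q(γ) = Q(√10, √33))

Obviously Q(γ) ⊆ Q(√10, √33), and [Q(√10, √33):Q] = 4 (since 10, 33 are distinct squarefree integers > 1 with 330 not a perfect square). To show equality we compute the minimal polynomial of γ. From γ = √10 + √33: γ^2 = 10 + 2√(330) + 33 = 43 + 2√(330), so γ^2 - 43 = 2√(330); squaring, (γ^2 - 43)^2 = 4·330, i.e. γ^4 - 86γ^2 + 1849 - 1320 = 0, i.e. γ^4 - 86γ^2 + 529 = 0. So γ is a root of x^4 - 86x^2 + 529. This polynomial is irreducible over Q: it has no rational root (each ±√10 ± √33 is irrational), and any factorization into two quadratics over Q would force √(330) ∈ Q (pairing opposite roots) or √10, √33 ∈ Q (other pairings), all impossible. Hence [Q(γ):Q] = 4 = [Q(√10, √33):Q], so Q(γ) = Q(√10, √33).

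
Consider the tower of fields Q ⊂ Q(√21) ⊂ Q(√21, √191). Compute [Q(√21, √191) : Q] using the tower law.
[Q(√21, √191) : Q] = 4

[Q(√21):Q] = 2 (min poly x^2 - 21, irreducible since 21 is squarefree > 1). For the top step, suppose √191 ∈ Q(√21), say √191 = c + d√21 with c, d ∈ Q. Squaring: 191 = c^2 + 21d^2 + 2cd√21. Since √21 ∉ Q this forces 2cd = 0. If d = 0 then √191 = c ∈ Q, contradicting 191 squarefree > 1. If c = 0 then 191 = 21d^2, so 21·191 = (21d)^2 is a perfect square in Q — but 21·191 = 4011 is not a perfect square (since 21 and 191 are distinct squarefree integers). Contradiction. Hence √191 ∉ Q(√21), so x^2 - 191 stays irreducible over Q(√21) and [Q(√21, √191) : Q(√21)] = 2. By the tower law, [Q(√21, √191) : Q] = 2 · 2 = 4.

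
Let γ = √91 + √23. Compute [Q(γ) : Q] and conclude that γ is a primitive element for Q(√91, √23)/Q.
[Q(γ) : Q] = 4 (equivalently, Q(γ) = Q(√91, √23))

Obviously Q(γ) ⊆ Q(√91, √23), and [Q(√91, √23):Q] = 4 (since 91, 23 are distinct squarefree integers > 1 with 2093 not a perfect square). To show equality we compute the minimal polynomial of γ. From γ = √91 + √23: γ^2 = 91 + 2√(2093) + 23 = 114 + 2√(2093), so γ^2 - 114 = 2√(2093); squaring, (γ^2 - 114)^2 = 4·2093, i.e. γ^4 - 228γ^2 + 12996 - 8372 = 0, i.e. γ^4 - 228γ^2 + 4624 = 0. So γ is a root of x^4 - 228x^2 + 4624. This polynomial is irreducible over Q: it has no rational root (each ±√91 ± √23 is irrational), and any factorization into two quadratics over Q would force √(2093) ∈ Q (pairing opposite roots) or √91, √23 ∈ Q (other pairings), all impossible. Hence [Q(γ):Q] = 4 = [Q(√91, √23):Q], so Q(γ) = Q(√91, √23).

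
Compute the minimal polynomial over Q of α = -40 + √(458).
m_α(x) = x^2 + 80x + 1142

From α + 40 = √(458), squaring gives (α + 40)^2 = 458, i.e. α^2 + 80α + 1600 = 458, so α^2 + 80α + 1142 = 0. The discriminant of x^2 + 80x + 1142 is (80)^2 - 4·(1142) = 6400 - 4568 = 1832, and 4·(458) is not a perfect square in Q since 458 is squarefree and ≠ 1. Hence x^2 + 80x + 1142 is irreducible over Q and is the minimal polynomial of α.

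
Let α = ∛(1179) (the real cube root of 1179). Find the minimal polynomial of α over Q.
m_α(x) = x^3 - 1179

α satisfies α^3 = 1179, so x^3 - 1179 annihilates α. By the rational root test, a rational root p/q (in lowest terms) of x^3 - 1179 would satisfy p^3 = 1179 q^3, forcing q = 1 and p^3 = 1179; but 1179 is not a perfect cube, contradiction. A monic cubic over Q with no rational root is irreducible (any nontrivial factorization would include a linear factor). Hence x^3 - 1179 is the minimal polynomial of α, and in particular [Q(α):Q] = 3.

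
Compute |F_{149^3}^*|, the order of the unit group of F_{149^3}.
|F_{149^3}^*| = 3307948

F_{149^3} has 149^3 = 3307949 elements; its multiplicative group consists of all nonzero elements, so |F_{149^3}^*| = 3307949 - 1 = 3307948. (It is cyclic since any finite subgroup of the multiplicative group of a field is cyclic.)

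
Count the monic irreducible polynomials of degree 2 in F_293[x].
There are 42778 monic irreducible polynomials of degree 2 over F_293

Each element of F_{293^2} that lies in no proper subfield is a root of exactly one monic irreducible of degree 2 over F_293, and each such polynomial has 2 distinct roots in F_{293^2}. By Möbius inversion the count is N_293(2) = (1/2) Σ_{d|2} μ(2/d) · 293^d = (1/2)(μ(2)·293^1 + μ(1)·293^2) = 85556/2 = 42778.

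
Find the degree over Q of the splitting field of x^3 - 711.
[K : Q] = 6

The roots of x^3 - 711 are ∛711, ω∛711, ω^2∛711 where ω = e^(2πi/3) is a primitive cube root of unity, so K = Q(∛711, ω). Now [Q(∛711):Q] = 3 (since 711 is not a perfect cube, x^3 - 711 is irreducible) and [Q(ω):Q] = 2. Both 2 and 3 divide [K:Q], and [K:Q] ≤ 3·2 = 6, so [K:Q] = 6. (Equivalently: Q(∛711) ⊂ R but ω ∉ R, so [K : Q(∛711)] = 2.)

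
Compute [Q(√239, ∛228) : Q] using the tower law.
[Q(√239, ∛228) : Q] = 6

Let L = Q(√239, ∛228). Since Q(√239) ⊂ L and [Q(√239):Q] = 2, the tower law gives 2 | [L:Q]. Likewise Q(∛228) ⊂ L with [Q(∛228):Q] = 3 (because 228 is not a perfect cube), so 3 | [L:Q]. As gcd(2,3) = 1, [L:Q] is divisible by 6. Conversely L is generated over Q by √239 and ∛228, so [L:Q] ≤ 2·3 = 6. Therefore [Q(√239, ∛228) : Q] = 6.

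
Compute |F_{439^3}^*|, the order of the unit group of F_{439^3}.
|F_{439^3}^*| = 84604518

F_{439^3} has 439^3 = 84604519 elements; its multiplicative group consists of all nonzero elements, so |F_{439^3}^*| = 84604519 - 1 = 84604518. (It is cyclic since any finite subgroup of the multiplicative group of a field is cyclic.)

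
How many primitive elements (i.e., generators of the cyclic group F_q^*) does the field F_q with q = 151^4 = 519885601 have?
There are φ(519885600) = 121098240 primitive elements

F_q^* is cyclic of order q - 1 = 519885600. A cyclic group of order m has exactly φ(m) generators. Here m = 519885600 = 2^5 · 3 · 5^2 · 13 · 19 · 877, so the number of primitive elements is φ(519885600) = 121098240.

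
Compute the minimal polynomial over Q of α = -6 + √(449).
m_α(x) = x^2 + 12x - 413

From α + 6 = √(449), squaring gives (α + 6)^2 = 449, i.e. α^2 + 12α + 36 = 449, so α^2 + 12α - 413 = 0. The discriminant of x^2 + 12x - 413 is (12)^2 - 4·(-413) = 144 + 1652 = 1796, and 4·(449) is not a perfect square in Q since 449 is squarefree and ≠ 1. Hence x^2 + 12x - 413 is irreducible over Q and is the minimal polynomial of α.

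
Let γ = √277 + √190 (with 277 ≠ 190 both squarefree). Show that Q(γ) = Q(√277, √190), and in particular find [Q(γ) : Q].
[Q(γ) : Q] = 4 (equivalently, Q(γ) = Q(√277, √190))

Obviously Q(γ) ⊆ Q(√277, √190), and [Q(√277, √190):Q] = 4 (since 277, 190 are distinct squarefree integers > 1 with 52630 not a perfect square). To show equality we compute the minimal polynomial of γ. From γ = √277 + √190: γ^2 = 277 + 2√(52630) + 190 = 467 + 2√(52630), so γ^2 - 467 = 2√(52630); squaring, (γ^2 - 467)^2 = 4·52630, i.e. γ^4 - 934γ^2 + 218089 - 210520 = 0, i.e. γ^4 - 934γ^2 + 7569 = 0. So γ is a root of x^4 - 934x^2 + 7569. This polynomial is irreducible over Q: it has no rational root (each ±√277 ± √190 is irrational), and any factorization into two quadratics over Q would force √(52630) ∈ Q (pairing opposite roots) or √277, √190 ∈ Q (other pairings), all impossible. Hence [Q(γ):Q] = 4 = [Q(√277, √190):Q], so Q(γ) = Q(√277, √190).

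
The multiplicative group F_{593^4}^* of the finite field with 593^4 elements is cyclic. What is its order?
|F_{593^4}^*| = 123657019200

F_{593^4} has 593^4 = 123657019201 elements; its multiplicative group consists of all nonzero elements, so |F_{593^4}^*| = 123657019201 - 1 = 123657019200. (It is cyclic since any finite subgroup of the multiplicative group of a field is cyclic.)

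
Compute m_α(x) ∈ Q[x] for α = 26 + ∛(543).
m_α(x) = x^3 - 78x^2 + 2028x - 18119

Set β = α - 26 = ∛(543), so β^3 = 543. Then (α - 26)^3 - 543 = 0, i.e. α is a root of g(x) = (x - 26)^3 - 543 = x^3 - 78x^2 + 2028x - 18119. Since g(x) = h(x - 26) where h(x) = x^3 - 543, and h is irreducible over Q (because 543 is not a perfect cube, so h has no rational root, and a monic cubic with no rational root is irreducible), g is also irreducible (irreducibility is preserved under the substitution x → x - 26). Hence m_α(x) = x^3 - 78x^2 + 2028x - 18119.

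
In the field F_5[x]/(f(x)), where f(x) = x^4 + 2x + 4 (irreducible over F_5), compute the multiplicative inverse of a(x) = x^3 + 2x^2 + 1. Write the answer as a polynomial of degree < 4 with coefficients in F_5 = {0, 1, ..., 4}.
a(x)^(-1) ≡ 4x^3 + x^2 + 4 (mod f(x))

Since f is irreducible over F_5, F_5[x]/(f) is a field and a(x) ≠ 0 has an inverse. Apply the extended Euclidean algorithm to f(x) and a(x) in F_5[x]: f(x) = (x + 3)·a(x) + (4x^2 + x + 1);  a(x) = (4x + 2)·(4x^2 + x + 1) + (4x + 4);  (4x^2 + x + 1) = (x + 3)·(4x + 4) + (4). The last nonzero remainder is the constant 4 = gcd(f, a) in F_5. Back-substituting through the division chain expresses 4 = s(x)·a(x) + t(x)·f(x) with s(x) ≡ x^3 + 4x^2 + 1 (mod f), so (x^3 + 4x^2 + 1)·a(x) ≡ 4 (mod f). Multiplying by 4^(-1) ≡ 4 in F_5 gives a(x)^(-1) ≡ 4·(x^3 + 4x^2 + 1) ≡ 4x^3 + x^2 + 4 (mod f). Check: (x^3 + 2x^2 + 1)·(4x^3 + x^2 + 4) = 4x^6 + 4x^5 + 2x^4 + 3x^3 + 4x^2 + 4 ≡ 1 (mod x^4 + 2x + 4).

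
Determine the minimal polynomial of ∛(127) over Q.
m_α(x) = x^3 - 127

α satisfies α^3 = 127, so x^3 - 127 annihilates α. By the rational root test, a rational root p/q (in lowest terms) of x^3 - 127 would satisfy p^3 = 127 q^3, forcing q = 1 and p^3 = 127; but 127 is not a perfect cube, contradiction. A monic cubic over Q with no rational root is irreducible (any nontrivial factorization would include a linear factor). Hence x^3 - 127 is the minimal polynomial of α, and in particular [Q(α):Q] = 3.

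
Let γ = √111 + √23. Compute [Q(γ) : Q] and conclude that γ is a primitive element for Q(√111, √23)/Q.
[Q(γ) : Q] = 4 (equivalently, Q(γ) = Q(√111, √23))

Obviously Q(γ) ⊆ Q(√111, √23), and [Q(√111, √23):Q] = 4 (since 111, 23 are distinct squarefree integers > 1 with 2553 not a perfect square). To show equality we compute the minimal polynomial of γ. From γ = √111 + √23: γ^2 = 111 + 2√(2553) + 23 = 134 + 2√(2553), so γ^2 - 134 = 2√(2553); squaring, (γ^2 - 134)^2 = 4·2553, i.e. γ^4 - 268γ^2 + 17956 - 10212 = 0, i.e. γ^4 - 268γ^2 + 7744 = 0. So γ is a root of x^4 - 268x^2 + 7744. This polynomial is irreducible over Q: it has no rational root (each ±√111 ± √23 is irrational), and any factorization into two quadratics over Q would force √(2553) ∈ Q (pairing opposite roots) or √111, √23 ∈ Q (other pairings), all impossible. Hence [Q(γ):Q] = 4 = [Q(√111, √23):Q], so Q(γ) = Q(√111, √23).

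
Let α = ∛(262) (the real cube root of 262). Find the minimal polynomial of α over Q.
m_α(x) = x^3 - 262

α satisfies α^3 = 262, so x^3 - 262 annihilates α. By the rational root test, a rational root p/q (in lowest terms) of x^3 - 262 would satisfy p^3 = 262 q^3, forcing q = 1 and p^3 = 262; but 262 is not a perfect cube, contradiction. A monic cubic over Q with no rational root is irreducible (any nontrivial factorization would include a linear factor). Hence x^3 - 262 is the minimal polynomial of α, and in particular [Q(α):Q] = 3.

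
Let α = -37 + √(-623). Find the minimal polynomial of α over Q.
m_α(x) = x^2 + 74x + 1992

From α + 37 = √(-623), squaring gives (α + 37)^2 = -623, i.e. α^2 + 74α + 1369 = -623, so α^2 + 74α + 1992 = 0. The discriminant of x^2 + 74x + 1992 is (74)^2 - 4·(1992) = 5476 - 7968 = -2492, and 4·(-623) is not a perfect square in Q since -623 is squarefree and ≠ 1. Hence x^2 + 74x + 1992 is irreducible over Q and is the minimal polynomial of α.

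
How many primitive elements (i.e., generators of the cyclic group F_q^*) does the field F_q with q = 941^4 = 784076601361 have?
There are φ(784076601360) = 187688337408 primitive elements

F_q^* is cyclic of order q - 1 = 784076601360. A cyclic group of order m has exactly φ(m) generators. Here m = 784076601360 = 2^4 · 3 · 5 · 13 · 47 · 157 · 34057, so the number of primitive elements is φ(784076601360) = 187688337408.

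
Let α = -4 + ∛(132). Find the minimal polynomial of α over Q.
m_α(x) = x^3 + 12x^2 + 48x - 68

Set β = α + 4 = ∛(132), so β^3 = 132. Then (α + 4)^3 - 132 = 0, i.e. α is a root of g(x) = (x + 4)^3 - 132 = x^3 + 12x^2 + 48x - 68. Since g(x) = h(x + 4) where h(x) = x^3 - 132, and h is irreducible over Q (because 132 is not a perfect cube, so h has no rational root, and a monic cubic with no rational root is irreducible), g is also irreducible (irreducibility is preserved under the substitution x → x + 4). Hence m_α(x) = x^3 + 12x^2 + 48x - 68.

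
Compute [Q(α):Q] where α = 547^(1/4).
[Q(α):Q] = 4

α is a root of x^4 - 547. By Eisenstein's criterion at the prime p = 547 (which divides the constant term 547 but p^2 = 299209 does not, since 547 is squarefree), x^4 - 547 is irreducible over Q. Hence [Q(α):Q] = 4.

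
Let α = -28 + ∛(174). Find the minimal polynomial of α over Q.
m_α(x) = x^3 + 84x^2 + 2352x + 21778

Set β = α + 28 = ∛(174), so β^3 = 174. Then (α + 28)^3 - 174 = 0, i.e. α is a root of g(x) = (x + 28)^3 - 174 = x^3 + 84x^2 + 2352x + 21778. Since g(x) = h(x + 28) where h(x) = x^3 - 174, and h is irreducible over Q (because 174 is not a perfect cube, so h has no rational root, and a monic cubic with no rational root is irreducible), g is also irreducible (irreducibility is preserved under the substitution x → x + 28). Hence m_α(x) = x^3 + 84x^2 + 2352x + 21778.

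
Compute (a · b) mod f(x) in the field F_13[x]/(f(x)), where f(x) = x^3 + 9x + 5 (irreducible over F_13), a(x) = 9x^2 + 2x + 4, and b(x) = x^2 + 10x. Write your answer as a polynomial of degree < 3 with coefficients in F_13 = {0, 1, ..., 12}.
a · b ≡ 8x^2 + 12x + 8 (mod f(x))

Multiply in F_13[x]: a(x)·b(x) = (9x^2 + 2x + 4)·(x^2 + 10x) = 9x^4 + x^3 + 11x^2 + x. This has degree ≥ 3, so divide by f(x) over F_13: 9x^4 + x^3 + 11x^2 + x = (9x + 1)·(x^3 + 9x + 5) + (8x^2 + 12x + 8). Hence a·b ≡ 8x^2 + 12x + 8 (mod f). (F_13[x]/(f) is a field with 13^3 = 2197 elements since f is irreducible of degree 3.)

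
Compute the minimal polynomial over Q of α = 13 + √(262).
m_α(x) = x^2 - 26x - 93

From α - 13 = √(262), squaring gives (α - 13)^2 = 262, i.e. α^2 - 26α + 169 = 262, so α^2 - 26α - 93 = 0. The discriminant of x^2 - 26x - 93 is (-26)^2 - 4·(-93) = 676 + 372 = 1048, and 4·(262) is not a perfect square in Q since 262 is squarefree and ≠ 1. Hence x^2 - 26x - 93 is irreducible over Q and is the minimal polynomial of α.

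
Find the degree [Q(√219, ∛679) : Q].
[Q(√219, ∛679) : Q] = 6

Let L = Q(√219, ∛679). Since Q(√219) ⊂ L and [Q(√219):Q] = 2, the tower law gives 2 | [L:Q]. Likewise Q(∛679) ⊂ L with [Q(∛679):Q] = 3 (because 679 is not a perfect cube), so 3 | [L:Q]. As gcd(2,3) = 1, [L:Q] is divisible by 6. Conversely L is generated over Q by √219 and ∛679, so [L:Q] ≤ 2·3 = 6. Therefore [Q(√219, ∛679) : Q] = 6.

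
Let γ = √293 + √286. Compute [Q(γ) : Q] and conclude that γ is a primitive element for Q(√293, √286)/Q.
[Q(γ) : Q] = 4 (equivalently, Q(γ) = Q(√293, √286))

Obviously Q(γ) ⊆ Q(√293, √286), and [Q(√293, √286):Q] = 4 (since 293, 286 are distinct squarefree integers > 1 with 83798 not a perfect square). To show equality we compute the minimal polynomial of γ. From γ = √293 + √286: γ^2 = 293 + 2√(83798) + 286 = 579 + 2√(83798), so γ^2 - 579 = 2√(83798); squaring, (γ^2 - 579)^2 = 4·83798, i.e. γ^4 - 1158γ^2 + 335241 - 335192 = 0, i.e. γ^4 - 1158γ^2 + 49 = 0. So γ is a root of x^4 - 1158x^2 + 49. This polynomial is irreducible over Q: it has no rational root (each ±√293 ± √286 is irrational), and any factorization into two quadratics over Q would force √(83798) ∈ Q (pairing opposite roots) or √293, √286 ∈ Q (other pairings), all impossible. Hence [Q(γ):Q] = 4 = [Q(√293, √286):Q], so Q(γ) = Q(√293, √286).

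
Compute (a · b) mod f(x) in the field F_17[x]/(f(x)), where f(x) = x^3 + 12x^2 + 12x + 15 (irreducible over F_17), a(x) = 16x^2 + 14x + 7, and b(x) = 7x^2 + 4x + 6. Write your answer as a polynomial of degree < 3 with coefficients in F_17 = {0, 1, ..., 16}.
a · b ≡ 2x^2 + 2x + 7 (mod f(x))

Multiply in F_17[x]: a(x)·b(x) = (16x^2 + 14x + 7)·(7x^2 + 4x + 6) = 10x^4 + 9x^3 + 14x^2 + 10x + 8. This has degree ≥ 3, so divide by f(x) over F_17: 10x^4 + 9x^3 + 14x^2 + 10x + 8 = (10x + 8)·(x^3 + 12x^2 + 12x + 15) + (2x^2 + 2x + 7). Hence a·b ≡ 2x^2 + 2x + 7 (mod f). (F_17[x]/(f) is a field with 17^3 = 4913 elements since f is irreducible of degree 3.)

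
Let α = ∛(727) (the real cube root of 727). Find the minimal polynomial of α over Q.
m_α(x) = x^3 - 727

α satisfies α^3 = 727, so x^3 - 727 annihilates α. By the rational root test, a rational root p/q (in lowest terms) of x^3 - 727 would satisfy p^3 = 727 q^3, forcing q = 1 and p^3 = 727; but 727 is not a perfect cube, contradiction. A monic cubic over Q with no rational root is irreducible (any nontrivial factorization would include a linear factor). Hence x^3 - 727 is the minimal polynomial of α, and in particular [Q(α):Q] = 3.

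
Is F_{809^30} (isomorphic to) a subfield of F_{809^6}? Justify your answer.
No: F_{809^30} is not a subfield of F_{809^6}

F_{p^m} embeds in F_{p^n} iff m | n. Here 30 ∤ 6 (since 6 = 0·30 + 6 with remainder 6 ≠ 0), so F_{809^30} is not a subfield of F_{809^6}. Equivalently: if it were, the tower law would give 30 = [F_{809^30}:F_809] dividing [F_{809^6}:F_809] = 6, contradiction.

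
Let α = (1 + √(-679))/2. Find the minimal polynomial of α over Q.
m_α(x) = x^2 - x + 170

From 2α - 1 = √(-679), squaring gives (2α - 1)^2 = -679, i.e. 4α^2 - 4α + 1 = -679, so α^2 - α + (1 + 679)/4 = 0. Since -679 ≡ 1 (mod 4), (1 + 679)/4 = 170 ∈ Z. The polynomial x^2 - x + 170 has discriminant 1 - 4·(170) = -679, which is not a perfect square in Q (d = -679 is squarefree and ≠ 1), so x^2 - x + 170 is irreducible over Q. It is the minimal polynomial of α.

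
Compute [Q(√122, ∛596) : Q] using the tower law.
[Q(√122, ∛596) : Q] = 6

Let L = Q(√122, ∛596). Since Q(√122) ⊂ L and [Q(√122):Q] = 2, the tower law gives 2 | [L:Q]. Likewise Q(∛596) ⊂ L with [Q(∛596):Q] = 3 (because 596 is not a perfect cube), so 3 | [L:Q]. As gcd(2,3) = 1, [L:Q] is divisible by 6. Conversely L is generated over Q by √122 and ∛596, so [L:Q] ≤ 2·3 = 6. Therefore [Q(√122, ∛596) : Q] = 6.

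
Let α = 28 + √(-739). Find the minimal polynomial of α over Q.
m_α(x) = x^2 - 56x + 1523

From α - 28 = √(-739), squaring gives (α - 28)^2 = -739, i.e. α^2 - 56α + 784 = -739, so α^2 - 56α + 1523 = 0. The discriminant of x^2 - 56x + 1523 is (-56)^2 - 4·(1523) = 3136 - 6092 = -2956, and 4·(-739) is not a perfect square in Q since -739 is squarefree and ≠ 1. Hence x^2 - 56x + 1523 is irreducible over Q and is the minimal polynomial of α.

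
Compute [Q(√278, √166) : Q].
[Q(√278, √166) : Q] = 4

[Q(√278):Q] = 2 (min poly x^2 - 278, irreducible since 278 is squarefree > 1). For the top step, suppose √166 ∈ Q(√278), say √166 = c + d√278 with c, d ∈ Q. Squaring: 166 = c^2 + 278d^2 + 2cd√278. Since √278 ∉ Q this forces 2cd = 0. If d = 0 then √166 = c ∈ Q, contradicting 166 squarefree > 1. If c = 0 then 166 = 278d^2, so 278·166 = (278d)^2 is a perfect square in Q — but 278·166 = 46148 is not a perfect square (since 278 and 166 are distinct squarefree integers). Contradiction. Hence √166 ∉ Q(√278), so x^2 - 166 stays irreducible over Q(√278) and [Q(√278, √166) : Q(√278)] = 2. By the tower law, [Q(√278, √166) : Q] = 2 · 2 = 4.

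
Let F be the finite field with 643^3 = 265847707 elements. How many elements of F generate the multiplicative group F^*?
There are φ(265847706) = 86821632 primitive elements

F_q^* is cyclic of order q - 1 = 265847706. A cyclic group of order m has exactly φ(m) generators. Here m = 265847706 = 2 · 3^2 · 97 · 107 · 1423, so the number of primitive elements is φ(265847706) = 86821632.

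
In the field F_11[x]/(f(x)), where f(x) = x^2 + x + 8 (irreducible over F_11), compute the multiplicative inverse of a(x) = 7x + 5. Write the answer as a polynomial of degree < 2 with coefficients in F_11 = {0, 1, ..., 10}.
a(x)^(-1) ≡ 6x + 8 (mod f(x))

Since f is irreducible over F_11, F_11[x]/(f) is a field and a(x) ≠ 0 has an inverse. Apply the extended Euclidean algorithm to f(x) and a(x) in F_11[x]: f(x) = (8x + 7)·a(x) + (6). The last nonzero remainder is the constant 6 = gcd(f, a) in F_11. Back-substituting through the division chain expresses 6 = s(x)·a(x) + t(x)·f(x) with s(x) ≡ 3x + 4 (mod f), so (3x + 4)·a(x) ≡ 6 (mod f). Multiplying by 6^(-1) ≡ 2 in F_11 gives a(x)^(-1) ≡ 2·(3x + 4) ≡ 6x + 8 (mod f). Check: (7x + 5)·(6x + 8) = 9x^2 + 9x + 7 ≡ 1 (mod x^2 + x + 8).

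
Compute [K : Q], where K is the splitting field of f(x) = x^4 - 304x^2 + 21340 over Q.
[K : Q] = 4

Solving the quadratic in x^2: x^2 = (304 ± √(304^2 - 4·21340))/2 = (304 ± √7056)/2 = (304 ± 84)/2, giving x^2 = 194 or x^2 = 110. So f(x) = (x^2 - 194)(x^2 - 110) and the roots of f are ±√194, ±√110. Hence the splitting field is K = Q(√194, √110). Since 194 and 110 are distinct squarefree integers > 1, their product 21340 is not a perfect square, so √110 ∉ Q(√194). By the tower law [K:Q] = [Q(√194,√110):Q(√194)] · [Q(√194):Q] = 2 · 2 = 4.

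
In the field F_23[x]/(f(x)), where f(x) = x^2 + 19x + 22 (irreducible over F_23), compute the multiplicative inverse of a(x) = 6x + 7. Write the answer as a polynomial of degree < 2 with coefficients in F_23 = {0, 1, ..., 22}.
a(x)^(-1) ≡ 2x + 5 (mod f(x))

Since f is irreducible over F_23, F_23[x]/(f) is a field and a(x) ≠ 0 has an inverse. Apply the extended Euclidean algorithm to f(x) and a(x) in F_23[x]: f(x) = (4x + 10)·a(x) + (21). The last nonzero remainder is the constant 21 = gcd(f, a) in F_23. Back-substituting through the division chain expresses 21 = s(x)·a(x) + t(x)·f(x) with s(x) ≡ 19x + 13 (mod f), so (19x + 13)·a(x) ≡ 21 (mod f). Multiplying by 21^(-1) ≡ 11 in F_23 gives a(x)^(-1) ≡ 11·(19x + 13) ≡ 2x + 5 (mod f). Check: (6x + 7)·(2x + 5) = 12x^2 + 21x + 12 ≡ 1 (mod x^2 + 19x + 22).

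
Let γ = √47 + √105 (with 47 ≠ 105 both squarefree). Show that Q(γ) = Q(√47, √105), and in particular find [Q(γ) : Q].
[Q(γ) : Q] = 4 (equivalently, Q(γ) = Q(√47, √105))

Obviously Q(γ) ⊆ Q(√47, √105), and [Q(√47, √105):Q] = 4 (since 47, 105 are distinct squarefree integers > 1 with 4935 not a perfect square). To show equality we compute the minimal polynomial of γ. From γ = √47 + √105: γ^2 = 47 + 2√(4935) + 105 = 152 + 2√(4935), so γ^2 - 152 = 2√(4935); squaring, (γ^2 - 152)^2 = 4·4935, i.e. γ^4 - 304γ^2 + 23104 - 19740 = 0, i.e. γ^4 - 304γ^2 + 3364 = 0. So γ is a root of x^4 - 304x^2 + 3364. This polynomial is irreducible over Q: it has no rational root (each ±√47 ± √105 is irrational), and any factorization into two quadratics over Q would force √(4935) ∈ Q (pairing opposite roots) or √47, √105 ∈ Q (other pairings), all impossible. Hence [Q(γ):Q] = 4 = [Q(√47, √105):Q], so Q(γ) = Q(√47, √105).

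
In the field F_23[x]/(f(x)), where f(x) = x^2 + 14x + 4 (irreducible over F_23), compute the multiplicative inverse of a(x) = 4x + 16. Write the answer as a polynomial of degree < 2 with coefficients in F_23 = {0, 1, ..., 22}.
a(x)^(-1) ≡ 4x + 17 (mod f(x))

Since f is irreducible over F_23, F_23[x]/(f) is a field and a(x) ≠ 0 has an inverse. Apply the extended Euclidean algorithm to f(x) and a(x) in F_23[x]: f(x) = (6x + 14)·a(x) + (10). The last nonzero remainder is the constant 10 = gcd(f, a) in F_23. Back-substituting through the division chain expresses 10 = s(x)·a(x) + t(x)·f(x) with s(x) ≡ 17x + 9 (mod f), so (17x + 9)·a(x) ≡ 10 (mod f). Multiplying by 10^(-1) ≡ 7 in F_23 gives a(x)^(-1) ≡ 7·(17x + 9) ≡ 4x + 17 (mod f). Check: (4x + 16)·(4x + 17) = 16x^2 + 17x + 19 ≡ 1 (mod x^2 + 14x + 4).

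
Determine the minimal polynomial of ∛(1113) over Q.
m_α(x) = x^3 - 1113

α satisfies α^3 = 1113, so x^3 - 1113 annihilates α. By the rational root test, a rational root p/q (in lowest terms) of x^3 - 1113 would satisfy p^3 = 1113 q^3, forcing q = 1 and p^3 = 1113; but 1113 is not a perfect cube, contradiction. A monic cubic over Q with no rational root is irreducible (any nontrivial factorization would include a linear factor). Hence x^3 - 1113 is the minimal polynomial of α, and in particular [Q(α):Q] = 3.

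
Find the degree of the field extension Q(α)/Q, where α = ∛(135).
[Q(α):Q] = 3

The minimal polynomial of α is x^3 - 135, irreducible over Q since 135 is not a perfect cube (so x^3 - 135 has no rational root). Hence [Q(α):Q] = deg(m_α) = 3.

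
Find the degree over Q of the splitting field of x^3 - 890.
[K : Q] = 6

The roots of x^3 - 890 are ∛890, ω∛890, ω^2∛890 where ω = e^(2πi/3) is a primitive cube root of unity, so K = Q(∛890, ω). Now [Q(∛890):Q] = 3 (since 890 is not a perfect cube, x^3 - 890 is irreducible) and [Q(ω):Q] = 2. Both 2 and 3 divide [K:Q], and [K:Q] ≤ 3·2 = 6, so [K:Q] = 6. (Equivalently: Q(∛890) ⊂ R but ω ∉ R, so [K : Q(∛890)] = 2.)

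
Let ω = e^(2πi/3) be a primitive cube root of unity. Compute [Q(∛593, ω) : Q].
[Q(∛593, ω) : Q] = 6

[Q(∛593):Q] = 3 (min poly x^3 - 593, irreducible since 593 is not a perfect cube). [Q(ω):Q] = 2 (min poly x^2 + x + 1). Since Q(∛593) ⊂ R and ω ∉ R, we have ω ∉ Q(∛593), so x^2 + x + 1 remains irreducible over Q(∛593) and [Q(∛593, ω) : Q(∛593)] = 2. By the tower law, [Q(∛593, ω) : Q] = 3 · 2 = 6. (In fact Q(∛593, ω) is the splitting field of x^3 - 593 over Q.)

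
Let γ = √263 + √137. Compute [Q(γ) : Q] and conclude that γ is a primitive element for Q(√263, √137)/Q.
[Q(γ) : Q] = 4 (equivalently, Q(γ) = Q(√263, √137))

Obviously Q(γ) ⊆ Q(√263, √137), and [Q(√263, √137):Q] = 4 (since 263, 137 are distinct squarefree integers > 1 with 36031 not a perfect square). To show equality we compute the minimal polynomial of γ. From γ = √263 + √137: γ^2 = 263 + 2√(36031) + 137 = 400 + 2√(36031), so γ^2 - 400 = 2√(36031); squaring, (γ^2 - 400)^2 = 4·36031, i.e. γ^4 - 800γ^2 + 160000 - 144124 = 0, i.e. γ^4 - 800γ^2 + 15876 = 0. So γ is a root of x^4 - 800x^2 + 15876. This polynomial is irreducible over Q: it has no rational root (each ±√263 ± √137 is irrational), and any factorization into two quadratics over Q would force √(36031) ∈ Q (pairing opposite roots) or √263, √137 ∈ Q (other pairings), all impossible. Hence [Q(γ):Q] = 4 = [Q(√263, √137):Q], so Q(γ) = Q(√263, √137).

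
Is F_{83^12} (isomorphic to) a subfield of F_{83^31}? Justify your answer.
No: F_{83^12} is not a subfield of F_{83^31}

F_{p^m} embeds in F_{p^n} iff m | n. Here 12 ∤ 31 (since 31 = 2·12 + 7 with remainder 7 ≠ 0), so F_{83^12} is not a subfield of F_{83^31}. Equivalently: if it were, the tower law would give 12 = [F_{83^12}:F_83] dividing [F_{83^31}:F_83] = 31, contradiction.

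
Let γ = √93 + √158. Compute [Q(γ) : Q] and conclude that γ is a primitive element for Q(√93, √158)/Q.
[Q(γ) : Q] = 4 (equivalently, Q(γ) = Q(√93, √158))

Obviously Q(γ) ⊆ Q(√93, √158), and [Q(√93, √158):Q] = 4 (since 93, 158 are distinct squarefree integers > 1 with 14694 not a perfect square). To show equality we compute the minimal polynomial of γ. From γ = √93 + √158: γ^2 = 93 + 2√(14694) + 158 = 251 + 2√(14694), so γ^2 - 251 = 2√(14694); squaring, (γ^2 - 251)^2 = 4·14694, i.e. γ^4 - 502γ^2 + 63001 - 58776 = 0, i.e. γ^4 - 502γ^2 + 4225 = 0. So γ is a root of x^4 - 502x^2 + 4225. This polynomial is irreducible over Q: it has no rational root (each ±√93 ± √158 is irrational), and any factorization into two quadratics over Q would force √(14694) ∈ Q (pairing opposite roots) or √93, √158 ∈ Q (other pairings), all impossible. Hence [Q(γ):Q] = 4 = [Q(√93, √158):Q], so Q(γ) = Q(√93, √158).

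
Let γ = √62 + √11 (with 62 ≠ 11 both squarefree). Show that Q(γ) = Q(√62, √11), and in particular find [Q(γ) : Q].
[Q(γ) : Q] = 4 (equivalently, Q(γ) = Q(√62, √11))

Obviously Q(γ) ⊆ Q(√62, √11), and [Q(√62, √11):Q] = 4 (since 62, 11 are distinct squarefree integers > 1 with 682 not a perfect square). To show equality we compute the minimal polynomial of γ. From γ = √62 + √11: γ^2 = 62 + 2√(682) + 11 = 73 + 2√(682), so γ^2 - 73 = 2√(682); squaring, (γ^2 - 73)^2 = 4·682, i.e. γ^4 - 146γ^2 + 5329 - 2728 = 0, i.e. γ^4 - 146γ^2 + 2601 = 0. So γ is a root of x^4 - 146x^2 + 2601. This polynomial is irreducible over Q: it has no rational root (each ±√62 ± √11 is irrational), and any factorization into two quadratics over Q would force √(682) ∈ Q (pairing opposite roots) or √62, √11 ∈ Q (other pairings), all impossible. Hence [Q(γ):Q] = 4 = [Q(√62, √11):Q], so Q(γ) = Q(√62, √11).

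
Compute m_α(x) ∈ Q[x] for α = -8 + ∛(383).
m_α(x) = x^3 + 24x^2 + 192x + 129

Set β = α + 8 = ∛(383), so β^3 = 383. Then (α + 8)^3 - 383 = 0, i.e. α is a root of g(x) = (x + 8)^3 - 383 = x^3 + 24x^2 + 192x + 129. Since g(x) = h(x + 8) where h(x) = x^3 - 383, and h is irreducible over Q (because 383 is not a perfect cube, so h has no rational root, and a monic cubic with no rational root is irreducible), g is also irreducible (irreducibility is preserved under the substitution x → x + 8). Hence m_α(x) = x^3 + 24x^2 + 192x + 129.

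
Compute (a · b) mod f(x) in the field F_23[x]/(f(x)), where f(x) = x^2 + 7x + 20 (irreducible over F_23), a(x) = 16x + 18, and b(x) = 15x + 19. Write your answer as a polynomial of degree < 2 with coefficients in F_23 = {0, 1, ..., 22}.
a · b ≡ 21x + 4 (mod f(x))

Multiply in F_23[x]: a(x)·b(x) = (16x + 18)·(15x + 19) = 10x^2 + 22x + 20. This has degree ≥ 2, so divide by f(x) over F_23: 10x^2 + 22x + 20 = (10)·(x^2 + 7x + 20) + (21x + 4). Hence a·b ≡ 21x + 4 (mod f). (F_23[x]/(f) is a field with 23^2 = 529 elements since f is irreducible of degree 2.)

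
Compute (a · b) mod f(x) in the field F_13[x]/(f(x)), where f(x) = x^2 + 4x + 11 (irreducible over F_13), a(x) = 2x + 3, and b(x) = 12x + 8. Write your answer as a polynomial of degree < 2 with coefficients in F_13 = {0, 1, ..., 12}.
a · b ≡ 8x + 7 (mod f(x))

Multiply in F_13[x]: a(x)·b(x) = (2x + 3)·(12x + 8) = 11x^2 + 11. This has degree ≥ 2, so divide by f(x) over F_13: 11x^2 + 11 = (11)·(x^2 + 4x + 11) + (8x + 7). Hence a·b ≡ 8x + 7 (mod f). (F_13[x]/(f) is a field with 13^2 = 169 elements since f is irreducible of degree 2.)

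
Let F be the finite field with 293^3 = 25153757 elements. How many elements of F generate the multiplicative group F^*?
There are φ(25153756) = 12404448 primitive elements

F_q^* is cyclic of order q - 1 = 25153756. A cyclic group of order m has exactly φ(m) generators. Here m = 25153756 = 2^2 · 73 · 86143, so the number of primitive elements is φ(25153756) = 12404448.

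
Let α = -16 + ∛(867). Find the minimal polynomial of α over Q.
m_α(x) = x^3 + 48x^2 + 768x + 3229

Set β = α + 16 = ∛(867), so β^3 = 867. Then (α + 16)^3 - 867 = 0, i.e. α is a root of g(x) = (x + 16)^3 - 867 = x^3 + 48x^2 + 768x + 3229. Since g(x) = h(x + 16) where h(x) = x^3 - 867, and h is irreducible over Q (because 867 is not a perfect cube, so h has no rational root, and a monic cubic with no rational root is irreducible), g is also irreducible (irreducibility is preserved under the substitution x → x + 16). Hence m_α(x) = x^3 + 48x^2 + 768x + 3229.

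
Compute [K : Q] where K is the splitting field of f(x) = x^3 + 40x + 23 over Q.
[K : Q] = 6

By the rational root test, any rational root of the monic integer polynomial f(x) = x^3 + 40x + 23 must be an integer dividing the constant term 23, i.e. one of ±{1, 23}. Evaluating: f(1) = 64, f(-1) = -18, f(23) = 13110, f(-23) = -13064; none is 0, so f has no rational root and is therefore irreducible over Q (a cubic with no linear factor over a field is irreducible). For an irreducible cubic, the Galois group is A_3 or S_3 according as the discriminant disc(f) = -4a^3 - 27b^2 = -4·(40)^3 - 27·(23)^2 = -270283 is or is not a square in Q. Here disc(f) = -270283 is not a perfect square in Q, so the Galois group of f over Q is not contained in A_3 and must be all of S_3. The splitting field has degree |S_3| = 6 over Q, so [K : Q] = 6.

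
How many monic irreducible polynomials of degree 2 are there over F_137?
There are 9316 monic irreducible polynomials of degree 2 over F_137

Each element of F_{137^2} that lies in no proper subfield is a root of exactly one monic irreducible of degree 2 over F_137, and each such polynomial has 2 distinct roots in F_{137^2}. By Möbius inversion the count is N_137(2) = (1/2) Σ_{d|2} μ(2/d) · 137^d = (1/2)(μ(2)·137^1 + μ(1)·137^2) = 18632/2 = 9316.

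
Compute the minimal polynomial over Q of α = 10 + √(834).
m_α(x) = x^2 - 20x - 734

From α - 10 = √(834), squaring gives (α - 10)^2 = 834, i.e. α^2 - 20α + 100 = 834, so α^2 - 20α - 734 = 0. The discriminant of x^2 - 20x - 734 is (-20)^2 - 4·(-734) = 400 + 2936 = 3336, and 4·(834) is not a perfect square in Q since 834 is squarefree and ≠ 1. Hence x^2 - 20x - 734 is irreducible over Q and is the minimal polynomial of α.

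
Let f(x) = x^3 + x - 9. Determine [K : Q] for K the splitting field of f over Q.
[K : Q] = 6

By the rational root test, any rational root of the monic integer polynomial f(x) = x^3 + x - 9 must be an integer dividing the constant term -9, i.e. one of ±{1, 3, 9}. Evaluating: f(1) = -7, f(-1) = -11, f(3) = 21, f(-3) = -39, f(9) = 729, f(-9) = -747; none is 0, so f has no rational root and is therefore irreducible over Q (a cubic with no linear factor over a field is irreducible). For an irreducible cubic, the Galois group is A_3 or S_3 according as the discriminant disc(f) = -4a^3 - 27b^2 = -4·(1)^3 - 27·(-9)^2 = -2191 is or is not a square in Q. Here disc(f) = -2191 is not a perfect square in Q, so the Galois group of f over Q is not contained in A_3 and must be all of S_3. The splitting field has degree |S_3| = 6 over Q, so [K : Q] = 6.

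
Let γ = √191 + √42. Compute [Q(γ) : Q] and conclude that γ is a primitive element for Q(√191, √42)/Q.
[Q(γ) : Q] = 4 (equivalently, Q(γ) = Q(√191, √42))

Obviously Q(γ) ⊆ Q(√191, √42), and [Q(√191, √42):Q] = 4 (since 191, 42 are distinct squarefree integers > 1 with 8022 not a perfect square). To show equality we compute the minimal polynomial of γ. From γ = √191 + √42: γ^2 = 191 + 2√(8022) + 42 = 233 + 2√(8022), so γ^2 - 233 = 2√(8022); squaring, (γ^2 - 233)^2 = 4·8022, i.e. γ^4 - 466γ^2 + 54289 - 32088 = 0, i.e. γ^4 - 466γ^2 + 22201 = 0. So γ is a root of x^4 - 466x^2 + 22201. This polynomial is irreducible over Q: it has no rational root (each ±√191 ± √42 is irrational), and any factorization into two quadratics over Q would force √(8022) ∈ Q (pairing opposite roots) or √191, √42 ∈ Q (other pairings), all impossible. Hence [Q(γ):Q] = 4 = [Q(√191, √42):Q], so Q(γ) = Q(√191, √42).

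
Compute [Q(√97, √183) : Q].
[Q(√97, √183) : Q] = 4

[Q(√97):Q] = 2 (min poly x^2 - 97, irreducible since 97 is squarefree > 1). For the top step, suppose √183 ∈ Q(√97), say √183 = c + d√97 with c, d ∈ Q. Squaring: 183 = c^2 + 97d^2 + 2cd√97. Since √97 ∉ Q this forces 2cd = 0. If d = 0 then √183 = c ∈ Q, contradicting 183 squarefree > 1. If c = 0 then 183 = 97d^2, so 97·183 = (97d)^2 is a perfect square in Q — but 97·183 = 17751 is not a perfect square (since 97 and 183 are distinct squarefree integers). Contradiction. Hence √183 ∉ Q(√97), so x^2 - 183 stays irreducible over Q(√97) and [Q(√97, √183) : Q(√97)] = 2. By the tower law, [Q(√97, √183) : Q] = 2 · 2 = 4.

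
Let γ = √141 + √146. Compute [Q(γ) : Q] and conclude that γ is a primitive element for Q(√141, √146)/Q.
[Q(γ) : Q] = 4 (equivalently, Q(γ) = Q(√141, √146))

Obviously Q(γ) ⊆ Q(√141, √146), and [Q(√141, √146):Q] = 4 (since 141, 146 are distinct squarefree integers > 1 with 20586 not a perfect square). To show equality we compute the minimal polynomial of γ. From γ = √141 + √146: γ^2 = 141 + 2√(20586) + 146 = 287 + 2√(20586), so γ^2 - 287 = 2√(20586); squaring, (γ^2 - 287)^2 = 4·20586, i.e. γ^4 - 574γ^2 + 82369 - 82344 = 0, i.e. γ^4 - 574γ^2 + 25 = 0. So γ is a root of x^4 - 574x^2 + 25. This polynomial is irreducible over Q: it has no rational root (each ±√141 ± √146 is irrational), and any factorization into two quadratics over Q would force √(20586) ∈ Q (pairing opposite roots) or √141, √146 ∈ Q (other pairings), all impossible. Hence [Q(γ):Q] = 4 = [Q(√141, √146):Q], so Q(γ) = Q(√141, √146).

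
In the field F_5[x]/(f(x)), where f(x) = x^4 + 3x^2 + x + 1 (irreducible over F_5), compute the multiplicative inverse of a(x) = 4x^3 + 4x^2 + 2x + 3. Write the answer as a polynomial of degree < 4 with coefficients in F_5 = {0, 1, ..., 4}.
a(x)^(-1) ≡ x^3 + 2 (mod f(x))

Since f is irreducible over F_5, F_5[x]/(f) is a field and a(x) ≠ 0 has an inverse. Apply the extended Euclidean algorithm to f(x) and a(x) in F_5[x]: f(x) = (4x + 1)·a(x) + (x^2 + 2x + 3);  a(x) = (4x + 1)·(x^2 + 2x + 3) + (3x);  (x^2 + 2x + 3) = (2x + 4)·(3x) + (3). The last nonzero remainder is the constant 3 = gcd(f, a) in F_5. Back-substituting through the division chain expresses 3 = s(x)·a(x) + t(x)·f(x) with s(x) ≡ 3x^3 + 1 (mod f), so (3x^3 + 1)·a(x) ≡ 3 (mod f). Multiplying by 3^(-1) ≡ 2 in F_5 gives a(x)^(-1) ≡ 2·(3x^3 + 1) ≡ x^3 + 2 (mod f). Check: (4x^3 + 4x^2 + 2x + 3)·(x^3 + 2) = 4x^6 + 4x^5 + 2x^4 + x^3 + 3x^2 + 4x + 1 ≡ 1 (mod x^4 + 3x^2 + x + 1).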